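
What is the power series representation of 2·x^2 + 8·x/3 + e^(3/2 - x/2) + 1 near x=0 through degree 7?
-x^7·e^(3/2)/645120 + x^6·e^(3/2)/46080 - x^5·e^(3/2)/3840 + x^4·e^(3/2)/384 - x^3·e^(3/2)/48 + x^2·(e^(3/2)/8 + 2) + x·(8/3 - e^(3/2)/2) + 1 + e^(3/2)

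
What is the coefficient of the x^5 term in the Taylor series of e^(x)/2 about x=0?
Expand to order 5: e^(x)/2 = x^5/240 + x^4/48 + x^3/12 + x^2/4 + x/2 + 1/2 + O(x^6).
The coefficient of x^5 is 1/240.

Final answer: 1/240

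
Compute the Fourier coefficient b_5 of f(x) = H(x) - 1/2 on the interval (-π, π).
b_5 = (1/π) ∫_{-π}^{π} f(x)·sin(5x) dx.
Evaluate the integral (use parity and integration by parts as needed): b_5 = 2/(5·π).

Final answer: 2/(5·π)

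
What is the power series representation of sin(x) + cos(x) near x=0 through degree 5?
x^5/120 + x^4/24 - x^3/6 - x^2/2 + x + 1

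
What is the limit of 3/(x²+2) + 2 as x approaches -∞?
Evaluate the dominant behaviour as x → -∞; each term tends to a finite value or vanishes.
Limit = 2.

Final answer: 2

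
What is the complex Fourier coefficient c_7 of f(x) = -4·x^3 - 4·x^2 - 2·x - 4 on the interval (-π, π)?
Compute the real Fourier coefficients first: a_7 = 16/49, b_7 = -8·π^2/7 - 148/343.
Then c_7 = (a_7 − i·b_7)/2 = 8/49 + 74·i/343 + 4·i·π^2/7.

Final answer: 8/49 + 74·i/343 + 4·i·π^2/7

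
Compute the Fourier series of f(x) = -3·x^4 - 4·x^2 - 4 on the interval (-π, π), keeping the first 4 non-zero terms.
(-128 + 24·π^2)·cos(x) + (5 - 6·π^2)·cos(2·x) + 8·π^2·cos(3·x)/3 - 3·π^4/5 - 4·π^2/3 - 4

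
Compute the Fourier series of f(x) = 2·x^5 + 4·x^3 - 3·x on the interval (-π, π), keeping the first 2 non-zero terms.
(-72·π^2 + 4·π^4 + 426)·sin(x) + (-2·π^4 - 6 + 6·π^2)·sin(2·x)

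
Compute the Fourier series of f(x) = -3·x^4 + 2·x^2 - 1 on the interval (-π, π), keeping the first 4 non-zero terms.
(-152 + 24·π^2)·cos(x) + (11 - 6·π^2)·cos(2·x) + (-8/3 + 8·π^2/3)·cos(3·x) - 3·π^4/5 - 1 + 2·π^2/3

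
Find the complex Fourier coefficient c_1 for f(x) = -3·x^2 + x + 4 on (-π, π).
Compute the real Fourier coefficients first: a_1 = 12, b_1 = 2.
Then c_1 = (a_1 − i·b_1)/2 = 6 - i.

Final answer: 6 - i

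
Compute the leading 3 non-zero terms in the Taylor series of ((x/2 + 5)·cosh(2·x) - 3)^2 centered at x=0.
161·x^2/4 + 2·x + 4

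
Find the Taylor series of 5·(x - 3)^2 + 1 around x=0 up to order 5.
5·x^2 - 30·x + 46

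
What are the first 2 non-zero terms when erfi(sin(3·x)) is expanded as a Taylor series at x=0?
9·x^3/√(π) + 6·x/√(π)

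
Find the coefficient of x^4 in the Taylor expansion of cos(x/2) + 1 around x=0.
Expand to order 4: cos(x/2) + 1 = x^4/384 - x^2/8 + 2 + O(x^5).
The coefficient of x^4 is 1/384.

Final answer: 1/384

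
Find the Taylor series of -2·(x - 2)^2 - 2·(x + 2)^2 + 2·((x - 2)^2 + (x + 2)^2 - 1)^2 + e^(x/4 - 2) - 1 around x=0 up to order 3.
x^3·e^(-2)/384 + x^2·(e^(-2)/32 + 52) + x·e^(-2)/4 + e^(-2) + 81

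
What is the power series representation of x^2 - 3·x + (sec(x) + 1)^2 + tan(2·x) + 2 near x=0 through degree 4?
13·x^4/12 + 8·x^3/3 + 3·x^2 - x + 6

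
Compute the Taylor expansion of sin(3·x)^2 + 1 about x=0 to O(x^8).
162·x^6/5 - 27·x^4 + 9·x^2 + 1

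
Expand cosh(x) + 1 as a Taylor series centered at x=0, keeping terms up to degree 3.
x^2/2 + 2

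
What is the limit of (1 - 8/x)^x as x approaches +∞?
As x → +∞: this is the defining limit (1 - 8/x)^x → e^(-8).
Limit = e^(-8).

Final answer: e^(-8)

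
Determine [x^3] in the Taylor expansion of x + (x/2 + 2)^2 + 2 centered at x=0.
Expand to order 3: x + (x/2 + 2)^2 + 2 = x^2/4 + 3·x + 6 + O(x^4).
The coefficient of x^3 is 0.

Final answer: 0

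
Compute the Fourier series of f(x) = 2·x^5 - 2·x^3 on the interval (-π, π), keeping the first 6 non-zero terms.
(-84·π^2 + 4·π^4 + 504)·sin(x) + (-2·π^4 - 18 + 12·π^2)·sin(2·x) + (-116·π^2/27 + 232/81 + 4·π^4/3)·sin(3·x) + (-π^4 - 27/32 + 9·π^2/4)·sin(4·x) + (-36·π^2/25 + 216/625 + 4·π^4/5)·sin(5·x) + (-2·π^4/3 - 14/81 + 28·π^2/27)·sin(6·x)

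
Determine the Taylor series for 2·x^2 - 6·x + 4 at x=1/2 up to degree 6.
3/2 - 4·(x - 1/2) + 2·(x - 1/2)^2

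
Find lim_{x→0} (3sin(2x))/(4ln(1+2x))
Both numerator and denominator → 0 as x → 0; this is a 0/0 indeterminate form.
Expand each to leading order near x = 0: numerator ~ 6·x, denominator ~ 8·x.
The limit of the ratio is 3/4.

Final answer: 3/4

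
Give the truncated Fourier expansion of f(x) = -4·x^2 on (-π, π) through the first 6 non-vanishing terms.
16·cos(x) - 4·cos(2·x) + 16·cos(3·x)/9 - cos(4·x) + 16·cos(5·x)/25 - 4·π^2/3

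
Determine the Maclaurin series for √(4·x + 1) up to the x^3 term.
4·x^3 - 2·x^2 + 2·x + 1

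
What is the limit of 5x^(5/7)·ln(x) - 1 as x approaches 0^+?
The product is a 0·∞ indeterminate form at x → 0⁺.
Rewrite the product as 5·ln(x) / x^(-5/7) and apply L'Hôpital, or use the standard hierarchy x^(-5/7) ≫ |ln x| as x → 0⁺.
The indeterminate product → 0, so the limit = -1.

Final answer: -1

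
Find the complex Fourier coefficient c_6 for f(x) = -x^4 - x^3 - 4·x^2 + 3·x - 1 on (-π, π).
Compute the real Fourier coefficients first: a_6 = -2·π^2/9 - 11/27, b_6 = -19/18 + π^2/3.
Then c_6 = (a_6 − i·b_6)/2 = -π^2/9 - 11/54 - i·π^2/6 + 19·i/36.

Final answer: -π^2/9 - 11/54 - i·π^2/6 + 19·i/36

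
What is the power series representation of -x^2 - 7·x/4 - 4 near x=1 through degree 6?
-27/4 - 15·(x - 1)/4 - (x - 1)^2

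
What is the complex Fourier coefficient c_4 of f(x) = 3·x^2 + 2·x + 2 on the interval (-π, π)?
Compute the real Fourier coefficients first: a_4 = 3/4, b_4 = -1.
Then c_4 = (a_4 − i·b_4)/2 = 3/8 + i/2.

Final answer: 3/8 + i/2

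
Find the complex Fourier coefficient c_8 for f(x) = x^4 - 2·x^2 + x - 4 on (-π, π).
Compute the real Fourier coefficients first: a_8 = -35/256 + π^2/8, b_8 = -1/4.
Then c_8 = (a_8 − i·b_8)/2 = -35/512 + π^2/16 + i/8.

Final answer: -35/512 + π^2/16 + i/8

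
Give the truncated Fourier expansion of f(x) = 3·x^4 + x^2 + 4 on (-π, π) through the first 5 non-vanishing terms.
(140 - 24·π^2)·cos(x) + (-8 + 6·π^2)·cos(2·x) + (4/3 - 8·π^2/3)·cos(3·x) + (-5/16 + 3·π^2/2)·cos(4·x) + π^2/3 + 4 + 3·π^4/5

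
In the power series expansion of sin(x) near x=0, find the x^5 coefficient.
Expand to order 5: sin(x) = x^5/120 - x^3/6 + x + O(x^6).
The coefficient of x^5 is 1/120.

Final answer: 1/120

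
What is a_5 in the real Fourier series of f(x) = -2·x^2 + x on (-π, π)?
a_5 = (1/π) ∫_{-π}^{π} f(x)·cos(5x) dx.
Evaluate the integral (use parity and integration by parts as needed): a_5 = 8/25.

Final answer: 8/25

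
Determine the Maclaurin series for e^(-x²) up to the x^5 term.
x^4/2 - x^2 + 1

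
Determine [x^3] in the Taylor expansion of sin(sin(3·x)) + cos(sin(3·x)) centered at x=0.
Expand to order 3: sin(sin(3·x)) + cos(sin(3·x)) = -9·x^3 - 9·x^2/2 + 3·x + 1 + O(x^4).
The coefficient of x^3 is -9.

Final answer: -9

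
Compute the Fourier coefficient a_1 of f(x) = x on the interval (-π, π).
a_1 = (1/π) ∫_{-π}^{π} f(x)·cos(1x) dx.
Evaluate the integral (use parity and integration by parts as needed): a_1 = 0.

Final answer: 0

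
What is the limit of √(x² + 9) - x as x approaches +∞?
This is an ∞ − ∞ indeterminate form.
Multiply and divide by the conjugate √(x²+9) + x; the x² terms cancel, leaving 9/(√(x²+9)+x) → 0.
Limit = 0.

Final answer: 0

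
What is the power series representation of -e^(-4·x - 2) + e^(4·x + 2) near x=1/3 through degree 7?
(-1 + e^(20/3))·e^(-10/3) + (4 + 4·e^(20/3))·e^(-10/3)·(x - 1/3) + (-8 + 8·e^(20/3))·e^(-10/3)·(x - 1/3)^2 + (32 + 32·e^(20/3))·e^(-10/3)·(x - 1/3)^3/3 + (-32 + 32·e^(20/3))·e^(-10/3)·(x - 1/3)^4/3 + (128 + 128·e^(20/3))·e^(-10/3)·(x - 1/3)^5/15 + (-256 + 256·e^(20/3))·e^(-10/3)·(x - 1/3)^6/45 + (1024 + 1024·e^(20/3))·e^(-10/3)·(x - 1/3)^7/315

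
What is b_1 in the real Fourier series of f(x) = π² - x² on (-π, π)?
b_1 = (1/π) ∫_{-π}^{π} f(x)·sin(1x) dx.
Evaluate the integral (use parity and integration by parts as needed): b_1 = 0.

Final answer: 0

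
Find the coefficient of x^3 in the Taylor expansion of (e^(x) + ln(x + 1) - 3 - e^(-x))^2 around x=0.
Expand to order 3: (e^(x) + ln(x + 1) - 3 - e^(-x))^2 = -7·x^3 + 12·x^2 - 18·x + 9 + O(x^4).
The coefficient of x^3 is -7.

Final answer: -7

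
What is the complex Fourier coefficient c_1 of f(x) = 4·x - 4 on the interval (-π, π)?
Compute the real Fourier coefficients first: a_1 = 0, b_1 = 8.
Then c_1 = (a_1 − i·b_1)/2 = -4·i.

Final answer: -4·i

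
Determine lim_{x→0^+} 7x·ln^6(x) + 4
The product is a 0·∞ indeterminate form at x → 0⁺.
Rewrite the product as 7·ln^6(x) / x^(-1) and apply L'Hôpital, or use the standard hierarchy x^(-1) ≫ |ln x|^6 as x → 0⁺.
The indeterminate product → 0, so the limit = 4.

Final answer: 4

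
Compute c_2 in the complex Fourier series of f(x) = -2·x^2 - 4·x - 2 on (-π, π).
Compute the real Fourier coefficients first: a_2 = -2, b_2 = 4.
Then c_2 = (a_2 − i·b_2)/2 = -1 - 2·i.

Final answer: -1 - 2·i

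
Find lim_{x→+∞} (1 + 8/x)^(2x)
As x → +∞: write (1 + 8/x)^(2x) = ((1 + 8/x)^x)^2 → (e^8)^2 = e^16.
Limit = e^(16).

Final answer: e^(16)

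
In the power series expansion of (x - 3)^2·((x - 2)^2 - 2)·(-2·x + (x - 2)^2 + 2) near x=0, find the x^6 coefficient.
Expand to order 6: (x - 3)^2·((x - 2)^2 - 2)·(-2·x + (x - 2)^2 + 2) = x^6 - 16·x^5 + 101·x^4 - 318·x^3 + 516·x^2 - 396·x + 108 + O(x^7).
The coefficient of x^6 is 1.

Final answer: 1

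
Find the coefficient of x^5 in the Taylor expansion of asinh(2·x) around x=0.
Expand to order 5: asinh(2·x) = 12·x^5/5 - 4·x^3/3 + 2·x + O(x^6).
The coefficient of x^5 is 12/5.

Final answer: 12/5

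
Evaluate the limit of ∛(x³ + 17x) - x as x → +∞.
This is an ∞ − ∞ indeterminate form.
Multiply by (A² + AB + B²)/(A² + AB + B²) where A = ∛(x³+17x), B = x to use A³ − B³ = (A−B)(A²+AB+B²); the x³ terms cancel, leaving (17x)/(A²+AB+B²) with denominator ~ 3x², so the limit is 0.
Limit = 0.

Final answer: 0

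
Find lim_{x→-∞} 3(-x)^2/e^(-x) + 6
The quotient is an ∞/∞ indeterminate form as x → -∞.
Compare growth rates of the dominant terms (exponentials ≫ polynomials ≫ logarithms), or apply L'Hôpital's rule; the quotient → 0.
Adding the constant: 0 + 6 = 6. Limit = 6.

Final answer: 6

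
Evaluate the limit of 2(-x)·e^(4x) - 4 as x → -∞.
The product is a 0·∞ indeterminate form at x → -∞.
Rewrite the product as 2(-x) / e^(-4x) (an ∞/∞ form) and apply L'Hôpital, or use the standard hierarchy e^(4|x|) ≫ |(-x)| as x → -∞.
The indeterminate product → 0, so the limit = -4.

Final answer: -4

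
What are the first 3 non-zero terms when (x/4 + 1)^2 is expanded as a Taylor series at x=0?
x^2/16 + x/2 + 1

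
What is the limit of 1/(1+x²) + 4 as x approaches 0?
Direct substitution at x = 0 gives 5.

Final answer: 5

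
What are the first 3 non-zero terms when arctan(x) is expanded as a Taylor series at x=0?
x^5/5 - x^3/3 + x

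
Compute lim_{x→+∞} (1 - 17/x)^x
As x → +∞: this is the defining limit (1 - 17/x)^x → e^(-17).
Limit = e^(-17).

Final answer: e^(-17)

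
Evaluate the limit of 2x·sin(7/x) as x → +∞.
As x → +∞: let u = 7/x → 0⁺; then 2·x·sin(7/x) = 2·7·sin(u)/u → 2·7·1 = 14.
Limit = 14.

Final answer: 14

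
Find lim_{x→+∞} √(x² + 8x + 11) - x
As x → +∞: multiply by the conjugate to get (8x+11)/(√(x²+8x+11)+x); the denominator ~ 2x, so the limit is 8/2 = 4.
Limit = 4.

Final answer: 4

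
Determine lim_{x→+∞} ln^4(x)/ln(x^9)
This is an ∞/∞ indeterminate form as x → +∞.
Write ln(x^9) = 9·ln(x), reducing the quotient to ln^3(x)/9 → ∞.
Limit = ∞.

Final answer: ∞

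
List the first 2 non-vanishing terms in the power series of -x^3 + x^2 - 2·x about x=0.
x^2 - 2·x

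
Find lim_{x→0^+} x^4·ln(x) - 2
The product is a 0·∞ indeterminate form at x → 0⁺.
Rewrite the product as ln(x) / x^(-4) and apply L'Hôpital, or use the standard hierarchy x^(-4) ≫ |ln x| as x → 0⁺.
The indeterminate product → 0, so the limit = -2.

Final answer: -2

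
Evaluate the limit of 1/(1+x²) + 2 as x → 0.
Direct substitution at x = 0 gives 3.

Final answer: 3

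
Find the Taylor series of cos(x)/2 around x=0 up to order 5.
x^4/48 - x^2/4 + 1/2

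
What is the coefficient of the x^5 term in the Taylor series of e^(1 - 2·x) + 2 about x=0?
Expand to order 5: e^(1 - 2·x) + 2 = -4·e·x^5/15 + 2·e·x^4/3 - 4·e·x^3/3 + 2·e·x^2 - 2·e·x + 2 + e + O(x^6).
The coefficient of x^5 is -4·e/15.

Final answer: -4·e/15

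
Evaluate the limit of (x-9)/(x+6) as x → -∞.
Evaluate the dominant behaviour as x → -∞; each term tends to a finite value or vanishes.
Limit = 1.

Final answer: 1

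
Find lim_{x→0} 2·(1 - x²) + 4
Direct substitution at x = 0 gives 6.

Final answer: 6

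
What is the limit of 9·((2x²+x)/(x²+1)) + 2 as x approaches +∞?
Evaluate the dominant behaviour as x → +∞; each term tends to a finite value or vanishes.
Limit = 20.

Final answer: 20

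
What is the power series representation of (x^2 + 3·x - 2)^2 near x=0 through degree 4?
x^4 + 6·x^3 + 5·x^2 - 12·x + 4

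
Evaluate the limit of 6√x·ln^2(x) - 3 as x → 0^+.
The product is a 0·∞ indeterminate form at x → 0⁺.
Rewrite the product as 6·ln^2(x) / x^(-1/2) and apply L'Hôpital, or use the standard hierarchy x^(-1/2) ≫ |ln x|^2 as x → 0⁺.
The indeterminate product → 0, so the limit = -3.

Final answer: -3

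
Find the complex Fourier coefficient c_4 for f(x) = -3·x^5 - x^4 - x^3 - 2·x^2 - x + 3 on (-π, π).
Compute the real Fourier coefficients first: a_4 = -π^2/2 - 5/16, b_4 = -11·π^2/8 + 65/64 + 3·π^4/2.
Then c_4 = (a_4 − i·b_4)/2 = -π^2/4 - 5/32 - 3·i·π^4/4 - 65·i/128 + 11·i·π^2/16.

Final answer: -π^2/4 - 5/32 - 3·i·π^4/4 - 65·i/128 + 11·i·π^2/16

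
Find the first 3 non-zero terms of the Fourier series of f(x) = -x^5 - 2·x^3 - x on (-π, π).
(-218 - 2·π^4 + 36·π^2)·sin(x) + (-3·π^2 + 11/2 + π^4)·sin(2·x) + (-2·π^4/3 - 62/81 + 4·π^2/27)·sin(3·x)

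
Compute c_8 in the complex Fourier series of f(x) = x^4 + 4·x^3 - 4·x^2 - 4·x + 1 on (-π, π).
Compute the real Fourier coefficients first: a_8 = -67/256 + π^2/8, b_8 = 35/32 - π^2.
Then c_8 = (a_8 − i·b_8)/2 = -67/512 + π^2/16 - 35·i/64 + i·π^2/2.

Final answer: -67/512 + π^2/16 - 35·i/64 + i·π^2/2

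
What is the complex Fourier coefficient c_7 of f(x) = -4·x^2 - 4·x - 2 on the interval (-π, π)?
Compute the real Fourier coefficients first: a_7 = 16/49, b_7 = -8/7.
Then c_7 = (a_7 − i·b_7)/2 = 8/49 + 4·i/7.

Final answer: 8/49 + 4·i/7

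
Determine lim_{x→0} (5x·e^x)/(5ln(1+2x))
Both numerator and denominator → 0 as x → 0; this is a 0/0 indeterminate form.
Expand each to leading order near x = 0: numerator ~ 5·x, denominator ~ 10·x.
The limit of the ratio is 1/2.

Final answer: 1/2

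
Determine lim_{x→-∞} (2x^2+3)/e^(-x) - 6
The quotient is an ∞/∞ indeterminate form as x → -∞.
Compare growth rates of the dominant terms (exponentials ≫ polynomials ≫ logarithms), or apply L'Hôpital's rule; the quotient → 0.
Adding the constant: 0 - 6 = -6. Limit = -6.

Final answer: -6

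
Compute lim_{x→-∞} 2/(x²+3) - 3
Evaluate the dominant behaviour as x → -∞; each term tends to a finite value or vanishes.
Limit = -3.

Final answer: -3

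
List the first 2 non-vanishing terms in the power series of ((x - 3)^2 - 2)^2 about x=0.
49 - 84·x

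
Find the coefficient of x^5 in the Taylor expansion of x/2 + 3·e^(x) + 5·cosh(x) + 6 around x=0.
Expand to order 5: x/2 + 3·e^(x) + 5·cosh(x) + 6 = x^5/40 + x^4/3 + x^3/2 + 4·x^2 + 7·x/2 + 14 + O(x^6).
The coefficient of x^5 is 1/40.

Final answer: 1/40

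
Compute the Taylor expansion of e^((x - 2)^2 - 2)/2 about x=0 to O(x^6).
-53·x^5·e^(2)/5 + 115·x^4·e^(2)/12 - 22·x^3·e^(2)/3 + 9·x^2·e^(2)/2 - 2·x·e^(2) + e^(2)/2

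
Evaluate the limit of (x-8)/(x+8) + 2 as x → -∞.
Evaluate the dominant behaviour as x → -∞; each term tends to a finite value or vanishes.
Limit = 3.

Final answer: 3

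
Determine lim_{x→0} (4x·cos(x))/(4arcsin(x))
Both numerator and denominator → 0 as x → 0; this is a 0/0 indeterminate form.
Expand each to leading order near x = 0: numerator ~ 4·x, denominator ~ 4·x.
The limit of the ratio is 1.

Final answer: 1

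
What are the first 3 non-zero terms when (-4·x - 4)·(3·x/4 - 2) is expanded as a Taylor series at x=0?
-3·x^2 + 5·x + 8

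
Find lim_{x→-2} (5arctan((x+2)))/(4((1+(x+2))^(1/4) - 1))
Both numerator and denominator → 0 as x → -2; this is a 0/0 indeterminate form.
Expand each to leading order near x = -2: numerator ~ 5·(x + 2), denominator ~ (x + 2).
The limit of the ratio is 5.

Final answer: 5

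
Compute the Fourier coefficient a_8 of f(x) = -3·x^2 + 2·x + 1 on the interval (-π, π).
a_8 = (1/π) ∫_{-π}^{π} f(x)·cos(8x) dx.
Evaluate the integral (use parity and integration by parts as needed): a_8 = -3/16.

Final answer: -3/16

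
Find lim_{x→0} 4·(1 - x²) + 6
Direct substitution at x = 0 gives 10.

Final answer: 10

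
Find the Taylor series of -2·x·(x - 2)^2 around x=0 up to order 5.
-2·x^3 + 8·x^2 - 8·x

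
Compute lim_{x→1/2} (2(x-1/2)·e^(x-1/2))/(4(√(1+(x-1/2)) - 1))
Both numerator and denominator → 0 as x → 1/2; this is a 0/0 indeterminate form.
Expand each to leading order near x = 1/2: numerator ~ 2·(x - 1/2), denominator ~ 2·(x - 1/2).
The limit of the ratio is 1.

Final answer: 1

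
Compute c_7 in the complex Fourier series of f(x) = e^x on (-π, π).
Compute the real Fourier coefficients first: a_7 = (1 - e^(2·π))·e^(-π)/(50·π), b_7 = (-7 + 7·e^(2·π))·e^(-π)/(50·π).
Then c_7 = (a_7 − i·b_7)/2 = -e^(π)/(100·π) + e^(-π)/(100·π) - 7·i·e^(π)/(100·π) + 7·i·e^(-π)/(100·π).

Final answer: -e^(π)/(100·π) + e^(-π)/(100·π) - 7·i·e^(π)/(100·π) + 7·i·e^(-π)/(100·π)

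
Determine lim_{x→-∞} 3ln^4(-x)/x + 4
The quotient is an ∞/∞ indeterminate form as x → -∞.
Compare growth rates of the dominant terms (exponentials ≫ polynomials ≫ logarithms), or apply L'Hôpital's rule; the quotient → 0.
Adding the constant: 0 + 4 = 4. Limit = 4.

Final answer: 4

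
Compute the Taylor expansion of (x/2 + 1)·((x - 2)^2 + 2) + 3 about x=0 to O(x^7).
x^3/2 - x^2 - x + 9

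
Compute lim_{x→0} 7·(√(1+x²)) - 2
Direct substitution at x = 0 gives 5.

Final answer: 5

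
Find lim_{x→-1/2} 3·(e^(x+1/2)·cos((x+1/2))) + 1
Direct substitution at x = -1/2 gives 4.

Final answer: 4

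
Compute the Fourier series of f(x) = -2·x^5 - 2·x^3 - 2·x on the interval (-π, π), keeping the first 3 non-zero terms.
(-460 - 4·π^4 + 76·π^2)·sin(x) + (-8·π^2 + 14 + 2·π^4)·sin(2·x) + (-4·π^4/3 - 196/81 + 44·π^2/27)·sin(3·x)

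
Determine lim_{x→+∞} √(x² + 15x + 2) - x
This is an ∞ − ∞ indeterminate form.
Multiply and divide by the conjugate √(x²+15x + 2) + x; the x² terms cancel, leaving (15x + 2)/(√(x²+15x + 2)+x) → 15/2.
Limit = 15/2.

Final answer: 15/2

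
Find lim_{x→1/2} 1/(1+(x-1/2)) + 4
Direct substitution at x = 1/2 gives 5.

Final answer: 5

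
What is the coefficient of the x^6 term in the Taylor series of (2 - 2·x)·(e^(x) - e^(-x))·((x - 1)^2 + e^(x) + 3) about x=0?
Expand to order 6: (2 - 2·x)·(e^(x) - e^(-x))·((x - 1)^2 + e^(x) + 3) = -11·x^6/9 + 4·x^5/3 - 28·x^4/3 + 40·x^3/3 - 24·x^2 + 20·x + O(x^7).
The coefficient of x^6 is -11/9.

Final answer: -11/9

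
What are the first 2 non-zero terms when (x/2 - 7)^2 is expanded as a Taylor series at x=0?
49 - 7·x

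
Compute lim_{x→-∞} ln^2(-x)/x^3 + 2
The quotient is an ∞/∞ indeterminate form as x → -∞.
Compare growth rates of the dominant terms (exponentials ≫ polynomials ≫ logarithms), or apply L'Hôpital's rule; the quotient → 0.
Adding the constant: 0 + 2 = 2. Limit = 2.

Final answer: 2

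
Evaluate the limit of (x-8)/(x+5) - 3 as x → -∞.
Evaluate the dominant behaviour as x → -∞; each term tends to a finite value or vanishes.
Limit = -2.

Final answer: -2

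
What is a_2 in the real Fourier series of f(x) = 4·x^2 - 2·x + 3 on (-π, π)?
a_2 = (1/π) ∫_{-π}^{π} f(x)·cos(2x) dx.
Evaluate the integral (use parity and integration by parts as needed): a_2 = 4.

Final answer: 4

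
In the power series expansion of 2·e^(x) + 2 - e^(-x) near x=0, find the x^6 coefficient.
Expand to order 6: 2·e^(x) + 2 - e^(-x) = x^6/720 + x^5/40 + x^4/24 + x^3/2 + x^2/2 + 3·x + 3 + O(x^7).
The coefficient of x^6 is 1/720.

Final answer: 1/720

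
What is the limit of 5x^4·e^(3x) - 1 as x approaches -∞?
The product is a 0·∞ indeterminate form at x → -∞.
Rewrite the product as 5x^4 / e^(-3x) (an ∞/∞ form) and apply L'Hôpital, or use the standard hierarchy e^(3|x|) ≫ |x^4| as x → -∞.
The indeterminate product → 0, so the limit = -1.

Final answer: -1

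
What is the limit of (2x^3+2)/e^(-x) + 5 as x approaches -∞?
The quotient is an ∞/∞ indeterminate form as x → -∞.
Compare growth rates of the dominant terms (exponentials ≫ polynomials ≫ logarithms), or apply L'Hôpital's rule; the quotient → 0.
Adding the constant: 0 + 5 = 5. Limit = 5.

Final answer: 5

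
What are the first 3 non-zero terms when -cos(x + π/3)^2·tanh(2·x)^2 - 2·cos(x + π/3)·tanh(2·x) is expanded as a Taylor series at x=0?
x^3·(2·√(3) + 11/3) + x^2·(-1 + 2·√(3)) - 2·x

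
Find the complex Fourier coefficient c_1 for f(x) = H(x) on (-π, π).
Compute the real Fourier coefficients first: a_1 = 0, b_1 = 2/π.
Then c_1 = (a_1 − i·b_1)/2 = -i/π.

Final answer: -i/π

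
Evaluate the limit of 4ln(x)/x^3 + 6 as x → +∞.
The quotient is an ∞/∞ indeterminate form as x → +∞.
The polynomial denominator x^3 dominates the logarithmic numerator (any positive power of x ≫ ln(x) as x → ∞), so the quotient → 0.
Adding the constant: 0 + 6 = 6. Limit = 6.

Final answer: 6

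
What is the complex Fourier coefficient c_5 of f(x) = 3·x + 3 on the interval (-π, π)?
Compute the real Fourier coefficients first: a_5 = 0, b_5 = 6/5.
Then c_5 = (a_5 − i·b_5)/2 = -3·i/5.

Final answer: -3·i/5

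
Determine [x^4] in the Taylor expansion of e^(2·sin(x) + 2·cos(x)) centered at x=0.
Expand to order 4: e^(2·sin(x) + 2·cos(x)) = -17·x^4·e^(2)/12 - x^3·e^(2) + x^2·e^(2) + 2·x·e^(2) + e^(2) + O(x^5).
The coefficient of x^4 is -17·e^(2)/12.

Final answer: -17·e^(2)/12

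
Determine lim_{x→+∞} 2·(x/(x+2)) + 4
Evaluate the dominant behaviour as x → +∞; each term tends to a finite value or vanishes.
Limit = 6.

Final answer: 6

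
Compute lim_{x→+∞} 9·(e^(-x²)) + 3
Evaluate the dominant behaviour as x → +∞; each term tends to a finite value or vanishes.
Limit = 3.

Final answer: 3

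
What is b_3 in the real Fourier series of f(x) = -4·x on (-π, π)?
b_3 = (1/π) ∫_{-π}^{π} f(x)·sin(3x) dx.
Evaluate the integral (use parity and integration by parts as needed): b_3 = -8/3.

Final answer: -8/3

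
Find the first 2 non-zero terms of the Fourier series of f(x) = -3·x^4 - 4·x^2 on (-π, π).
(-128 + 24·π^2)·cos(x) - 3·π^4/5 - 4·π^2/3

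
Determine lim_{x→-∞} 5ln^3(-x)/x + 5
The quotient is an ∞/∞ indeterminate form as x → -∞.
Compare growth rates of the dominant terms (exponentials ≫ polynomials ≫ logarithms), or apply L'Hôpital's rule; the quotient → 0.
Adding the constant: 0 + 5 = 5. Limit = 5.

Final answer: 5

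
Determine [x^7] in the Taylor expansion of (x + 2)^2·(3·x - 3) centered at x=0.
Expand to order 7: (x + 2)^2·(3·x - 3) = 3·x^3 + 9·x^2 - 12 + O(x^8).
The coefficient of x^7 is 0.

Final answer: 0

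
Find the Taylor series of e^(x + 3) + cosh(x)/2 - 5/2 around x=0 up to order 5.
x^5·e^(3)/120 + x^4·(1/48 + e^(3)/24) + x^3·e^(3)/6 + x^2·(1/4 + e^(3)/2) + x·e^(3) - 2 + e^(3)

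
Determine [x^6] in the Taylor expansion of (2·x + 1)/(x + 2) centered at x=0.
Expand to order 6: (2·x + 1)/(x + 2) = -3·x^6/128 + 3·x^5/64 - 3·x^4/32 + 3·x^3/16 - 3·x^2/8 + 3·x/4 + 1/2 + O(x^7).
The coefficient of x^6 is -3/128.

Final answer: -3/128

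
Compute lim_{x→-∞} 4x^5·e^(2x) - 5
The product is a 0·∞ indeterminate form at x → -∞.
Rewrite the product as 4x^5 / e^(-2x) (an ∞/∞ form) and apply L'Hôpital, or use the standard hierarchy e^(2|x|) ≫ |x^5| as x → -∞.
The indeterminate product → 0, so the limit = -5.

Final answer: -5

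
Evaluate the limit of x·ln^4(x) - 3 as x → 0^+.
The product is a 0·∞ indeterminate form at x → 0⁺.
Rewrite the product as ln^4(x) / x^(-1) and apply L'Hôpital, or use the standard hierarchy x^(-1) ≫ |ln x|^4 as x → 0⁺.
The indeterminate product → 0, so the limit = -3.

Final answer: -3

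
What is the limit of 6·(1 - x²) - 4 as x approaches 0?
Direct substitution at x = 0 gives 2.

Final answer: 2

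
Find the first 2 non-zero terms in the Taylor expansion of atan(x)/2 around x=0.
-x^3/6 + x/2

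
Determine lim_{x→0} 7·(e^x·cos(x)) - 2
Direct substitution at x = 0 gives 5.

Final answer: 5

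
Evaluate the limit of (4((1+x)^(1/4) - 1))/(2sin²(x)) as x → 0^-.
Both numerator and denominator → 0 as x → 0^-; this is a 0/0 indeterminate form.
Expand each to leading order near x = 0: numerator ~ x, denominator ~ 2·x^2.
The limit of the ratio is -∞.

Final answer: -∞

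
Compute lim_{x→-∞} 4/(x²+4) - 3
Evaluate the dominant behaviour as x → -∞; each term tends to a finite value or vanishes.
Limit = -3.

Final answer: -3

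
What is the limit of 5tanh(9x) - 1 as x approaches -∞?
Evaluate the dominant behaviour as x → -∞; each term tends to a finite value or vanishes.
Limit = -6.

Final answer: -6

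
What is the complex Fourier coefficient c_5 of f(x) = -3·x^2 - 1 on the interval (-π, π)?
Compute the real Fourier coefficients first: a_5 = 12/25, b_5 = 0.
Then c_5 = (a_5 − i·b_5)/2 = 6/25.

Final answer: 6/25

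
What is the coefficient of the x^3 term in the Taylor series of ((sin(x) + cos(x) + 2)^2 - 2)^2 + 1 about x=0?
Expand to order 3: ((sin(x) + cos(x) + 2)^2 - 2)^2 + 1 = -52·x^3 + 8·x^2 + 84·x + 50 + O(x^4).
The coefficient of x^3 is -52.

Final answer: -52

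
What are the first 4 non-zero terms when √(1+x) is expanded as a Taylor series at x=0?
x^3/16 - x^2/8 + x/2 + 1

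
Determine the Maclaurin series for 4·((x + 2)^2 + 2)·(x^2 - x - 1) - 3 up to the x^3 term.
12·x^3 + 4·x^2 - 40·x - 27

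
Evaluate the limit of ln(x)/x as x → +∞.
Evaluate the dominant behaviour as x → +∞; each term tends to a finite value or vanishes.
Limit = 0.

Final answer: 0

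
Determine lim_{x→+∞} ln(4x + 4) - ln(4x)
This is an ∞ − ∞ indeterminate form.
Combine the logarithms: ln(4x+4) − ln(4x) = ln((4x+4)/(4x)) = ln(1 + 4/(4x)) → ln(1) = 0.
Limit = 0.

Final answer: 0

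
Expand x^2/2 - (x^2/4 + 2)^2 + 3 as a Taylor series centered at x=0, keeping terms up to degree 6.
-x^4/16 - x^2/2 - 1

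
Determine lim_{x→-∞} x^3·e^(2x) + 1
The product is a 0·∞ indeterminate form at x → -∞.
Rewrite the product as x^3 / e^(-2x) (an ∞/∞ form) and apply L'Hôpital, or use the standard hierarchy e^(2|x|) ≫ |x^3| as x → -∞.
The indeterminate product → 0, so the limit = 1.

Final answer: 1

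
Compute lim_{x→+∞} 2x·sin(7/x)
As x → +∞: let u = 7/x → 0⁺; then 2·x·sin(7/x) = 2·7·sin(u)/u → 2·7·1 = 14.
Limit = 14.

Final answer: 14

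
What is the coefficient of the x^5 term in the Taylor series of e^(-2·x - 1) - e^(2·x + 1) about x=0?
Expand to order 5: e^(-2·x - 1) - e^(2·x + 1) = x^5·(-4·e/15 - 4·e^(-1)/15) + x^4·(-2·e/3 + 2·e^(-1)/3) + x^3·(-4·e/3 - 4·e^(-1)/3) + x^2·(-2·e + 2·e^(-1)) + x·(-2·e - 2·e^(-1)) - e + e^(-1) + O(x^6).
The coefficient of x^5 is -4·e/15 - 4·e^(-1)/15.

Final answer: -4·e/15 - 4·e^(-1)/15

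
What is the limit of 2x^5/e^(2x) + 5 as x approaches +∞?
The quotient is an ∞/∞ indeterminate form as x → +∞.
The exponential denominator e^(2x) dominates the polynomial numerator (e^x ≫ x^5 as x → ∞), so the quotient → 0.
Adding the constant: 0 + 5 = 5. Limit = 5.

Final answer: 5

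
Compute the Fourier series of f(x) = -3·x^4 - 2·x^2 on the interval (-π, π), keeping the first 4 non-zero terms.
(-136 + 24·π^2)·cos(x) + (7 - 6·π^2)·cos(2·x) + (-8/9 + 8·π^2/3)·cos(3·x) - 3·π^4/5 - 2·π^2/3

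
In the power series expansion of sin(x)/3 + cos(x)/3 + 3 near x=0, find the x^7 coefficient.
Expand to order 7: sin(x)/3 + cos(x)/3 + 3 = -x^7/15120 - x^6/2160 + x^5/360 + x^4/72 - x^3/18 - x^2/6 + x/3 + 10/3 + O(x^8).
The coefficient of x^7 is -1/15120.

Final answer: -1/15120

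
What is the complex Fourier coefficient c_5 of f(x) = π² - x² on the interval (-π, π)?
Compute the real Fourier coefficients first: a_5 = 4/25, b_5 = 0.
Then c_5 = (a_5 − i·b_5)/2 = 2/25.

Final answer: 2/25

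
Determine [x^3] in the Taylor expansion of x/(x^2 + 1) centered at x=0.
Expand to order 3: x/(x^2 + 1) = -x^3 + x + O(x^4).
The coefficient of x^3 is -1.

Final answer: -1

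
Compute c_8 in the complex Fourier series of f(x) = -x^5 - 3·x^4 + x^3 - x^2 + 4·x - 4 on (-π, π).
Compute the real Fourier coefficients first: a_8 = -3·π^2/8 - 7/256, b_8 = -21·π^2/64 - 1985/2048 + π^4/4.
Then c_8 = (a_8 − i·b_8)/2 = -3·π^2/16 - 7/512 - i·π^4/8 + 1985·i/4096 + 21·i·π^2/128.

Final answer: -3·π^2/16 - 7/512 - i·π^4/8 + 1985·i/4096 + 21·i·π^2/128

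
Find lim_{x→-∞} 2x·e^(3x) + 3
The product is a 0·∞ indeterminate form at x → -∞.
Rewrite the product as 2x / e^(-3x) (an ∞/∞ form) and apply L'Hôpital, or use the standard hierarchy e^(3|x|) ≫ |x| as x → -∞.
The indeterminate product → 0, so the limit = 3.

Final answer: 3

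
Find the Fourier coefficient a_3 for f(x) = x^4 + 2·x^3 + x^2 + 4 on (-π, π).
a_3 = (1/π) ∫_{-π}^{π} f(x)·cos(3x) dx.
Evaluate the integral (use parity and integration by parts as needed): a_3 = 4/27 - 8·π^2/9.

Final answer: 4/27 - 8·π^2/9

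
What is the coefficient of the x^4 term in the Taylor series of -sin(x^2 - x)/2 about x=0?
Expand to order 4: -sin(x^2 - x)/2 = x^4/4 - x^3/12 - x^2/2 + x/2 + O(x^5).
The coefficient of x^4 is 1/4.

Final answer: 1/4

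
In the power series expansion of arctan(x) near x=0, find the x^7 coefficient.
Expand to order 7: arctan(x) = -x^7/7 + x^5/5 - x^3/3 + x + O(x^8).
The coefficient of x^7 is -1/7.

Final answer: -1/7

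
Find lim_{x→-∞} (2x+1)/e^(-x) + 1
The quotient is an ∞/∞ indeterminate form as x → -∞.
Compare growth rates of the dominant terms (exponentials ≫ polynomials ≫ logarithms), or apply L'Hôpital's rule; the quotient → 0.
Adding the constant: 0 + 1 = 1. Limit = 1.

Final answer: 1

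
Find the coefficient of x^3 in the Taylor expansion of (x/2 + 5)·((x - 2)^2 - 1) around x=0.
Expand to order 3: (x/2 + 5)·((x - 2)^2 - 1) = x^3/2 + 3·x^2 - 37·x/2 + 15 + O(x^4).
The coefficient of x^3 is 1/2.

Final answer: 1/2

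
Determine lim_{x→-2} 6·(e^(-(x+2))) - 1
Direct substitution at x = -2 gives 5.

Final answer: 5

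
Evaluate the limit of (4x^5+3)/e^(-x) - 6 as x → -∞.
The quotient is an ∞/∞ indeterminate form as x → -∞.
Compare growth rates of the dominant terms (exponentials ≫ polynomials ≫ logarithms), or apply L'Hôpital's rule; the quotient → 0.
Adding the constant: 0 - 6 = -6. Limit = -6.

Final answer: -6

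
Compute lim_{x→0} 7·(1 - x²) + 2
Direct substitution at x = 0 gives 9.

Final answer: 9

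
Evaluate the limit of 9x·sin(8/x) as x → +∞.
As x → +∞: let u = 8/x → 0⁺; then 9·x·sin(8/x) = 9·8·sin(u)/u → 9·8·1 = 72.
Limit = 72.

Final answer: 72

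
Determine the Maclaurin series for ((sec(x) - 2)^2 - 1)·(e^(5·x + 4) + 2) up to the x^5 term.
-65·x^5·e^(4)/3 + x^4·(-38·e^(4)/3 - 1/3) - 5·x^3·e^(4) + x^2·(-e^(4) - 2)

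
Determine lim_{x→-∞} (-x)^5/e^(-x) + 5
The quotient is an ∞/∞ indeterminate form as x → -∞.
Compare growth rates of the dominant terms (exponentials ≫ polynomials ≫ logarithms), or apply L'Hôpital's rule; the quotient → 0.
Adding the constant: 0 + 5 = 5. Limit = 5.

Final answer: 5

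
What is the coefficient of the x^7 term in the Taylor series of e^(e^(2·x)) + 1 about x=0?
7016·e/315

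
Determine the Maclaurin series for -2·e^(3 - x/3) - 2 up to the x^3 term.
x^3·e^(3)/81 - x^2·e^(3)/9 + 2·x·e^(3)/3 - 2·e^(3) - 2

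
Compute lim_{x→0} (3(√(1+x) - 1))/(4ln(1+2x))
Both numerator and denominator → 0 as x → 0; this is a 0/0 indeterminate form.
Expand each to leading order near x = 0: numerator ~ 3·x/2, denominator ~ 8·x.
The limit of the ratio is 3/16.

Final answer: 3/16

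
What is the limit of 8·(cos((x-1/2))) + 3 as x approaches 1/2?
Direct substitution at x = 1/2 gives 11.

Final answer: 11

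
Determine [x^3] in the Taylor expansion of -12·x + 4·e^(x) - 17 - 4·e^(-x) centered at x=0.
Expand to order 3: -12·x + 4·e^(x) - 17 - 4·e^(-x) = 4·x^3/3 - 4·x - 17 + O(x^4).
The coefficient of x^3 is 4/3.

Final answer: 4/3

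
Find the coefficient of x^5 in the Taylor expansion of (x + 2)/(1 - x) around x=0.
Expand to order 5: (x + 2)/(1 - x) = 3·x^5 + 3·x^4 + 3·x^3 + 3·x^2 + 3·x + 2 + O(x^6).
The coefficient of x^5 is 3.

Final answer: 3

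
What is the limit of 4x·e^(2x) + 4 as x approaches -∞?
The product is a 0·∞ indeterminate form at x → -∞.
Rewrite the product as 4x / e^(-2x) (an ∞/∞ form) and apply L'Hôpital, or use the standard hierarchy e^(2|x|) ≫ |x| as x → -∞.
The indeterminate product → 0, so the limit = 4.

Final answer: 4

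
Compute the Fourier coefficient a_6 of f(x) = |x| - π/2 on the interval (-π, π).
a_6 = (1/π) ∫_{-π}^{π} f(x)·cos(6x) dx.
Evaluate the integral (use parity and integration by parts as needed): a_6 = 0.

Final answer: 0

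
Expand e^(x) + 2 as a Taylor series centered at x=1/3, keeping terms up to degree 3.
e^(1/3) + 2 + e^(1/3)·(x - 1/3) + e^(1/3)·(x - 1/3)^2/2 + e^(1/3)·(x - 1/3)^3/6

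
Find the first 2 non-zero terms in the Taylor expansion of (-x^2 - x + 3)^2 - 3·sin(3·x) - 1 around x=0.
8 - 15·x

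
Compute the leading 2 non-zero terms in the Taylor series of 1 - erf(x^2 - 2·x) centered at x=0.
4·x/√(π) + 1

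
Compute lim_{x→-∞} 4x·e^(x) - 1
The product is a 0·∞ indeterminate form at x → -∞.
Rewrite the product as 4x / e^(-x) (an ∞/∞ form) and apply L'Hôpital, or use the standard hierarchy e^(|x|) ≫ |x| as x → -∞.
The indeterminate product → 0, so the limit = -1.

Final answer: -1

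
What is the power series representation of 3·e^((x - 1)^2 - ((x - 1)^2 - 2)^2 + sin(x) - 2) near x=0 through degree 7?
75961·x^7·e^(-2)/840 - 3031·x^6·e^(-2)/16 + 2483·x^5·e^(-2)/20 - 147·x^4·e^(-2)/8 - 36·x^3·e^(-2) + 69·x^2·e^(-2)/2 - 15·x·e^(-2) + 3·e^(-2)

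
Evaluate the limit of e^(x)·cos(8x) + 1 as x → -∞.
Evaluate the dominant behaviour as x → -∞; each term tends to a finite value or vanishes.
Limit = 1.

Final answer: 1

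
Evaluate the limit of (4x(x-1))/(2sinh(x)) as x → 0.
Both numerator and denominator → 0 as x → 0; this is a 0/0 indeterminate form.
Expand each to leading order near x = 0: numerator ~ -4·x, denominator ~ 2·x.
The limit of the ratio is -2.

Final answer: -2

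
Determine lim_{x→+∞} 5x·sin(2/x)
As x → +∞: let u = 2/x → 0⁺; then 5·x·sin(2/x) = 5·2·sin(u)/u → 5·2·1 = 10.
Limit = 10.

Final answer: 10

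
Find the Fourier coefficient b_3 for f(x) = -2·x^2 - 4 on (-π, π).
b_3 = (1/π) ∫_{-π}^{π} f(x)·sin(3x) dx.
Evaluate the integral (use parity and integration by parts as needed): b_3 = 0.

Final answer: 0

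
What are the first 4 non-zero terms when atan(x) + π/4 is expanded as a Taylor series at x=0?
x^5/5 - x^3/3 + x + π/4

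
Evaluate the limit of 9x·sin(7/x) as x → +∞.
As x → +∞: let u = 7/x → 0⁺; then 9·x·sin(7/x) = 9·7·sin(u)/u → 9·7·1 = 63.
Limit = 63.

Final answer: 63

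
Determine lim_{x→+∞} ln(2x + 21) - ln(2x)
This is an ∞ − ∞ indeterminate form.
Combine the logarithms: ln(2x+21) − ln(2x) = ln((2x+21)/(2x)) = ln(1 + 21/(2x)) → ln(1) = 0.
Limit = 0.

Final answer: 0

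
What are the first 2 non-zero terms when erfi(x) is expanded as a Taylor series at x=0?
2·x^3/(3·√(π)) + 2·x/√(π)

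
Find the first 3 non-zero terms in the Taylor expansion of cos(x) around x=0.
x^4/24 - x^2/2 + 1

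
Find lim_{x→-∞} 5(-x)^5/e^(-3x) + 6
The quotient is an ∞/∞ indeterminate form as x → -∞.
Compare growth rates of the dominant terms (exponentials ≫ polynomials ≫ logarithms), or apply L'Hôpital's rule; the quotient → 0.
Adding the constant: 0 + 6 = 6. Limit = 6.

Final answer: 6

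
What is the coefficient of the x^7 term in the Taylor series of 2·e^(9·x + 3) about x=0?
Expand to order 7: 2·e^(9·x + 3) = 531441·x^7·e^(3)/280 + 59049·x^6·e^(3)/40 + 19683·x^5·e^(3)/20 + 2187·x^4·e^(3)/4 + 243·x^3·e^(3) + 81·x^2·e^(3) + 18·x·e^(3) + 2·e^(3) + O(x^8).
The coefficient of x^7 is 531441·e^(3)/280.

Final answer: 531441·e^(3)/280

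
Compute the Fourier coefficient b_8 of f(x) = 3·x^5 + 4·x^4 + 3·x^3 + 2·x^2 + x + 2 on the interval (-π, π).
b_8 = (1/π) ∫_{-π}^{π} f(x)·sin(8x) dx.
Evaluate the integral (use parity and integration by parts as needed): b_8 = -3·π^4/4 - 33·π^2/64 - 413/2048.

Final answer: -3·π^4/4 - 33·π^2/64 - 413/2048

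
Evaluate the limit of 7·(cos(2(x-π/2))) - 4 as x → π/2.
Direct substitution at x = π/2 gives 3.

Final answer: 3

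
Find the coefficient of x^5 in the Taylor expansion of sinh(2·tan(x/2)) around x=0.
Expand to order 5: sinh(2·tan(x/2)) = 7·x^5/120 + x^3/4 + x + O(x^6).
The coefficient of x^5 is 7/120.

Final answer: 7/120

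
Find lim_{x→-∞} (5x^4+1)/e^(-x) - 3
The quotient is an ∞/∞ indeterminate form as x → -∞.
Compare growth rates of the dominant terms (exponentials ≫ polynomials ≫ logarithms), or apply L'Hôpital's rule; the quotient → 0.
Adding the constant: 0 - 3 = -3. Limit = -3.

Final answer: -3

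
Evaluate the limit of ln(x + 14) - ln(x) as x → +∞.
This is an ∞ − ∞ indeterminate form.
Combine the logarithms: ln(x+14) − ln(x) = ln((x+14)/(x)) = ln(1 + 14/(x)) → ln(1) = 0.
Limit = 0.

Final answer: 0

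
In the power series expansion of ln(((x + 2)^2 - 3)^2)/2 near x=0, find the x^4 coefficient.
Expand to order 4: ln(((x + 2)^2 - 3)^2)/2 = -97·x^4/2 + 52·x^3/3 - 7·x^2 + 4·x + O(x^5).
The coefficient of x^4 is -97/2.

Final answer: -97/2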